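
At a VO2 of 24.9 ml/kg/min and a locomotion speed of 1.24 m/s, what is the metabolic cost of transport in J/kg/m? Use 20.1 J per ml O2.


Power per kg = VO2 * 20.1 / 60
Power per kg = 24.9 * 20.1 / 60 = 8.3415 W/kg
Cost = power_per_kg / speed
Cost = 8.3415 / 1.24
Cost = 6.7270


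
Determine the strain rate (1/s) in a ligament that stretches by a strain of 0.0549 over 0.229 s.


strain_rate = delta_strain / delta_t
strain_rate = 0.0549 / 0.229
strain_rate = 0.2397


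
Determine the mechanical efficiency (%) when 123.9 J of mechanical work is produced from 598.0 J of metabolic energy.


eta = (W_mech / E_meta) * 100
eta = (123.9 / 598.0) * 100
ratio = 0.2072
eta = 20.7191


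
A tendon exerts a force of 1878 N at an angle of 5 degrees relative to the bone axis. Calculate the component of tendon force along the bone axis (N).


F_eff = F_tendon * cos(theta)
theta = 5 deg = 0.0873 rad
cos(theta) = 0.9962
F_eff = 1878 * 0.9962
F_eff = 1870.8536


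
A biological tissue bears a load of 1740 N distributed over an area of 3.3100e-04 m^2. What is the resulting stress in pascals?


stress = F / A
stress = 1740 / 3.3100e-04
stress = 5.2568e+06


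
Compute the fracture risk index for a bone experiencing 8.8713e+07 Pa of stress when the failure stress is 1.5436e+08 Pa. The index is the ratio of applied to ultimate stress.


FRI = applied / ultimate
FRI = 8.8713e+07 / 1.5436e+08
FRI = 0.5747


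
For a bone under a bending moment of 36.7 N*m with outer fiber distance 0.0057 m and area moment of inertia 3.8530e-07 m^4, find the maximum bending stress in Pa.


sigma = M * c / I
sigma = 36.7 * 0.0057 / 3.8530e-07
M * c = 0.2092
sigma = 542927.5889


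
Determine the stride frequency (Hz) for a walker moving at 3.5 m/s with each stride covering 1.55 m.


f = v / stride_length
f = 3.5 / 1.55
f = 2.2581


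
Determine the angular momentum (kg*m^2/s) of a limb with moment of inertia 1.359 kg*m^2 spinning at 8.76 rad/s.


L = I * omega
L = 1.359 * 8.76
L = 11.9048


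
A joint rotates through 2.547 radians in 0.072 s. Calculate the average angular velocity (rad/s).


omega = delta_theta / delta_t
omega = 2.547 / 0.072
omega = 35.3750


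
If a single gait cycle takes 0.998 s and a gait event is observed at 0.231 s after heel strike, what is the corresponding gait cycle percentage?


pct = (event_time / cycle_time) * 100
pct = (0.231 / 0.998) * 100
ratio = 0.2315
pct = 23.1463


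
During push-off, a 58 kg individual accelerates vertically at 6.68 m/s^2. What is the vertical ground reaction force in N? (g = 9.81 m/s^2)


GRF = m * (g + a)
GRF = 58 * (9.81 + 6.68)
GRF = 58 * 16.4900
GRF = 956.4200


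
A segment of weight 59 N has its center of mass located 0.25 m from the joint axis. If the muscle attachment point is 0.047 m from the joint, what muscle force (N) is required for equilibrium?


F_muscle = W * d_load / d_muscle
F_muscle = 59 * 0.25 / 0.047
Numerator = 14.7500
F_muscle = 313.8298


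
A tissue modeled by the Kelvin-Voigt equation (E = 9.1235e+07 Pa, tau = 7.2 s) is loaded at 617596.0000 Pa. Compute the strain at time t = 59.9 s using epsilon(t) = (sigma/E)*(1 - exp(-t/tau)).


epsilon(t) = (sigma/E) * (1 - exp(-t/tau))
sigma/E = 617596.0000 / 9.1235e+07 = 0.0068
exp(-t/tau) = exp(-59.9 / 7.2) = 2.4373e-04
epsilon = 0.0068 * (1 - 2.4373e-04)
epsilon = 0.0068


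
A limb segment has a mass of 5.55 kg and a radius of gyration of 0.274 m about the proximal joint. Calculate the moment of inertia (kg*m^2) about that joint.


I = m * k^2
I = 5.55 * 0.274^2
k^2 = 0.0751
I = 0.4167


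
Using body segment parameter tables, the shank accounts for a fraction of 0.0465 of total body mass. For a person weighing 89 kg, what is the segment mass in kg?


m_segment = body_mass * fraction
m_segment = 89 * 0.0465
m_segment = 4.1385


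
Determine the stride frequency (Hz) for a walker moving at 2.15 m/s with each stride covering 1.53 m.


f = v / stride_length
f = 2.15 / 1.53
f = 1.4052


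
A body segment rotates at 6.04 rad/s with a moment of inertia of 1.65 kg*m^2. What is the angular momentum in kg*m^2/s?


L = I * omega
L = 1.65 * 6.04
L = 9.9660


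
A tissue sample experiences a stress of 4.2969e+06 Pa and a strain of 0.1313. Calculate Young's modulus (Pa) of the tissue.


E = stress / strain
E = 4.2969e+06 / 0.1313
E = 3.2726e+07


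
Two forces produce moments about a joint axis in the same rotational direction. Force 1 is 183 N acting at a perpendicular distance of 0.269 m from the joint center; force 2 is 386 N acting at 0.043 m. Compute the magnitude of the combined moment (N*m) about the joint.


M = F1 * d1 + F2 * d2
M = 183 * 0.269 + 386 * 0.043
M = 49.2270 + 16.5980
M = 65.8250


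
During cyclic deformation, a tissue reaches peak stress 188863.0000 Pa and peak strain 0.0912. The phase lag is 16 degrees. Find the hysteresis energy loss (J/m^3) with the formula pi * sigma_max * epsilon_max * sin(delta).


E_loss = pi * sigma_max * epsilon_max * sin(delta)
delta = 16 deg = 0.2793 rad
sin(delta) = 0.2756
E_loss = pi * 188863.0000 * 0.0912 * 0.2756
E_loss = 14915.2202


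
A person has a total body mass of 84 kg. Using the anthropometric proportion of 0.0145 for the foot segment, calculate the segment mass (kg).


m_segment = body_mass * fraction
m_segment = 84 * 0.0145
m_segment = 1.2180


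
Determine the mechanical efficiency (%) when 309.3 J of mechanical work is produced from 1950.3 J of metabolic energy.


eta = (W_mech / E_meta) * 100
eta = (309.3 / 1950.3) * 100
ratio = 0.1586
eta = 15.8591


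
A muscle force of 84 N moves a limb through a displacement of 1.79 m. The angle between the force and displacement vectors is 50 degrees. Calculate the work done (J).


W = F * d * cos(theta)
theta = 50 deg = 0.8727 rad
cos(theta) = 0.6428
W = 84 * 1.79 * 0.6428
W = 96.6495


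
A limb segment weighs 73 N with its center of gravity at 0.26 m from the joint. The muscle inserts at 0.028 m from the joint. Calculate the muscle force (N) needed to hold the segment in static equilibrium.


F_muscle = W * d_load / d_muscle
F_muscle = 73 * 0.26 / 0.028
Numerator = 18.9800
F_muscle = 677.8571


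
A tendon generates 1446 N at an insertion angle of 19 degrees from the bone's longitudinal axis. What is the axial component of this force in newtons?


F_eff = F_tendon * cos(theta)
theta = 19 deg = 0.3316 rad
cos(theta) = 0.9455
F_eff = 1446 * 0.9455
F_eff = 1367.2199


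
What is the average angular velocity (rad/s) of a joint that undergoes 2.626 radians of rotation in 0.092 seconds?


omega = delta_theta / delta_t
omega = 2.626 / 0.092
omega = 28.5435


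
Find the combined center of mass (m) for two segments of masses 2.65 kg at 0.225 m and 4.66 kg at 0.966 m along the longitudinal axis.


COM = (m1*x1 + m2*x2) / (m1 + m2)
COM = (2.65*0.225 + 4.66*0.966) / (2.65 + 4.66)
Numerator = 5.0978
Denominator = 7.3100
COM = 0.6974


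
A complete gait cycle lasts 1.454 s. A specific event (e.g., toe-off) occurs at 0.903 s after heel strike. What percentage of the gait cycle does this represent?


pct = (event_time / cycle_time) * 100
pct = (0.903 / 1.454) * 100
ratio = 0.6210
pct = 62.1045


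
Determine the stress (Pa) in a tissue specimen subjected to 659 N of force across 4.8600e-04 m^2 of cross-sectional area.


stress = F / A
stress = 659 / 4.8600e-04
stress = 1.3560e+06


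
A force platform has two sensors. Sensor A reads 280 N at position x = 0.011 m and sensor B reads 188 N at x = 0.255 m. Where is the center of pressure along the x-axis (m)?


COP_x = (F1*x1 + F2*x2) / (F1 + F2)
COP_x = (280*0.011 + 188*0.255) / (280 + 188)
Numerator = 51.0200
Denominator = 468
COP_x = 0.1090


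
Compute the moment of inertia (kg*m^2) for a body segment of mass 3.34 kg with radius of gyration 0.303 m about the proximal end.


I = m * k^2
I = 3.34 * 0.303^2
k^2 = 0.0918
I = 0.3066


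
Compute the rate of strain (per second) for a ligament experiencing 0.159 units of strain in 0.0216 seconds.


strain_rate = delta_strain / delta_t
strain_rate = 0.159 / 0.0216
strain_rate = 7.3611


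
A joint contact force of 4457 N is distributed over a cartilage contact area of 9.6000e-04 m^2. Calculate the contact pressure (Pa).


P = F / A
P = 4457 / 9.6000e-04
P = 4.6427e+06


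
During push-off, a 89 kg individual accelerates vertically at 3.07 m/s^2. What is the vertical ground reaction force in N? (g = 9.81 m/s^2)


GRF = m * (g + a)
GRF = 89 * (9.81 + 3.07)
GRF = 89 * 12.8800
GRF = 1146.3200


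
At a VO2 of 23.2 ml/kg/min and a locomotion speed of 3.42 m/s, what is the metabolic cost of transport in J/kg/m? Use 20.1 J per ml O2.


Power per kg = VO2 * 20.1 / 60
Power per kg = 23.2 * 20.1 / 60 = 7.7720 W/kg
Cost = power_per_kg / speed
Cost = 7.7720 / 3.42
Cost = 2.2725


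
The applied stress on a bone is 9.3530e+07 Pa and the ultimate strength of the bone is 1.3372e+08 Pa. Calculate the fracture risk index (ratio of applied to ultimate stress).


FRI = applied / ultimate
FRI = 9.3530e+07 / 1.3372e+08
FRI = 0.6994


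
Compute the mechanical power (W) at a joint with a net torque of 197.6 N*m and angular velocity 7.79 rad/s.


P = M * omega
P = 197.6 * 7.79
P = 1539.3040


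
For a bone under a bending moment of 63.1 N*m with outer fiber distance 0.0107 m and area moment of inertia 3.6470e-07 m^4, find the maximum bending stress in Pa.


sigma = M * c / I
sigma = 63.1 * 0.0107 / 3.6470e-07
M * c = 0.6752
sigma = 1.8513e+06


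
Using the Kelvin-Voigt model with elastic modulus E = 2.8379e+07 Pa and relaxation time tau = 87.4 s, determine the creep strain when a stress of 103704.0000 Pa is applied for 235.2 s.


epsilon(t) = (sigma/E) * (1 - exp(-t/tau))
sigma/E = 103704.0000 / 2.8379e+07 = 0.0037
exp(-t/tau) = exp(-235.2 / 87.4) = 0.0678
epsilon = 0.0037 * (1 - 0.0678)
epsilon = 0.0034


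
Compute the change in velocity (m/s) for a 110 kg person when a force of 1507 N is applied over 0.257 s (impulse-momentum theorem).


J = F * dt = 1507 * 0.257 = 387.2990 N*s
delta_v = J / m
delta_v = 387.2990 / 110
delta_v = 3.5209


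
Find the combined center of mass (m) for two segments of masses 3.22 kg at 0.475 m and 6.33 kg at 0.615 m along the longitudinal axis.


COM = (m1*x1 + m2*x2) / (m1 + m2)
COM = (3.22*0.475 + 6.33*0.615) / (3.22 + 6.33)
Numerator = 5.4224
Denominator = 9.5500
COM = 0.5678


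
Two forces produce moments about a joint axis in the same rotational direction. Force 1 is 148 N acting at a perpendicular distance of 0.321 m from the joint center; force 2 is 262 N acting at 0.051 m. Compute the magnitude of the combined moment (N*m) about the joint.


M = F1 * d1 + F2 * d2
M = 148 * 0.321 + 262 * 0.051
M = 47.5080 + 13.3620
M = 60.8700


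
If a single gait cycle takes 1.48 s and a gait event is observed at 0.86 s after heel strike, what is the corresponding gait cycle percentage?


pct = (event_time / cycle_time) * 100
pct = (0.86 / 1.48) * 100
ratio = 0.5811
pct = 58.1081


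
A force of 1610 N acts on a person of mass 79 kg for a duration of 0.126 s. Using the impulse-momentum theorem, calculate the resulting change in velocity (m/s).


J = F * dt = 1610 * 0.126 = 202.8600 N*s
delta_v = J / m
delta_v = 202.8600 / 79
delta_v = 2.5678


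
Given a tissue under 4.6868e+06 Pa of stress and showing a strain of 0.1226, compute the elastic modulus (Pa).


E = stress / strain
E = 4.6868e+06 / 0.1226
E = 3.8228e+07


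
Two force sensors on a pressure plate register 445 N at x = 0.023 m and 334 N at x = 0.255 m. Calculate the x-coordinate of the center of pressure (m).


COP_x = (F1*x1 + F2*x2) / (F1 + F2)
COP_x = (445*0.023 + 334*0.255) / (445 + 334)
Numerator = 95.4050
Denominator = 779
COP_x = 0.1225


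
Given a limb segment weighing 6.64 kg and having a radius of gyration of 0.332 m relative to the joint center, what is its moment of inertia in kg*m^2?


I = m * k^2
I = 6.64 * 0.332^2
k^2 = 0.1102
I = 0.7319


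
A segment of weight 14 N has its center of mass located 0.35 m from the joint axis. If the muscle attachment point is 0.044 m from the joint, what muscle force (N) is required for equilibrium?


F_muscle = W * d_load / d_muscle
F_muscle = 14 * 0.35 / 0.044
Numerator = 4.9000
F_muscle = 111.3636


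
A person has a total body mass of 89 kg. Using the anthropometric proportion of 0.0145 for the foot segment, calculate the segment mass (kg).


m_segment = body_mass * fraction
m_segment = 89 * 0.0145
m_segment = 1.2905


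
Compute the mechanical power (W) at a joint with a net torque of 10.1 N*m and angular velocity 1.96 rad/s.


P = M * omega
P = 10.1 * 1.96
P = 19.7960


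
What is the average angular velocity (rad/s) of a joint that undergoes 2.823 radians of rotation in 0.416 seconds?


omega = delta_theta / delta_t
omega = 2.823 / 0.416
omega = 6.7861


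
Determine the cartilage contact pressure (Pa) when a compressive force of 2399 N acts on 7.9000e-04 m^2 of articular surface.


P = F / A
P = 2399 / 7.9000e-04
P = 3.0367e+06


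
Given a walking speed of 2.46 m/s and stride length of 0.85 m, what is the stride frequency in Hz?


f = v / stride_length
f = 2.46 / 0.85
f = 2.8941


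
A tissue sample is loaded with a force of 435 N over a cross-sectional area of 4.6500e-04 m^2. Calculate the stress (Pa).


stress = F / A
stress = 435 / 4.6500e-04
stress = 935483.8710


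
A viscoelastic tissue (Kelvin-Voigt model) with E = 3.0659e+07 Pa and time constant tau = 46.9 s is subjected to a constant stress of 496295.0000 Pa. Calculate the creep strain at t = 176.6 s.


epsilon(t) = (sigma/E) * (1 - exp(-t/tau))
sigma/E = 496295.0000 / 3.0659e+07 = 0.0162
exp(-t/tau) = exp(-176.6 / 46.9) = 0.0232
epsilon = 0.0162 * (1 - 0.0232)
epsilon = 0.0158


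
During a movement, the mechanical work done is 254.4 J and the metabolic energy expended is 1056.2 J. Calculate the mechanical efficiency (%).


eta = (W_mech / E_meta) * 100
eta = (254.4 / 1056.2) * 100
ratio = 0.2409
eta = 24.0863


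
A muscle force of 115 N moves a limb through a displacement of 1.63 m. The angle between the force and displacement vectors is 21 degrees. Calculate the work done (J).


W = F * d * cos(theta)
theta = 21 deg = 0.3665 rad
cos(theta) = 0.9336
W = 115 * 1.63 * 0.9336
W = 174.9997


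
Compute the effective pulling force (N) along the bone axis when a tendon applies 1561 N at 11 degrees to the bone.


F_eff = F_tendon * cos(theta)
theta = 11 deg = 0.1920 rad
cos(theta) = 0.9816
F_eff = 1561 * 0.9816
F_eff = 1532.3200


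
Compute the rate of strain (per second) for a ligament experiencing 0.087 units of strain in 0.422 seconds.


strain_rate = delta_strain / delta_t
strain_rate = 0.087 / 0.422
strain_rate = 0.2062


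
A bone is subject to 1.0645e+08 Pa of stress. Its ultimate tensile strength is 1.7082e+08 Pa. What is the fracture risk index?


FRI = applied / ultimate
FRI = 1.0645e+08 / 1.7082e+08
FRI = 0.6232


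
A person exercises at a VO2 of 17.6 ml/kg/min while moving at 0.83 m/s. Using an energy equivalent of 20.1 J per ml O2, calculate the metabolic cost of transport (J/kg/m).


Power per kg = VO2 * 20.1 / 60
Power per kg = 17.6 * 20.1 / 60 = 5.8960 W/kg
Cost = power_per_kg / speed
Cost = 5.8960 / 0.83
Cost = 7.1036


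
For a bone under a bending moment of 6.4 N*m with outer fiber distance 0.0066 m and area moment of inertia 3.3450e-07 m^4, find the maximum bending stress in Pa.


sigma = M * c / I
sigma = 6.4 * 0.0066 / 3.3450e-07
M * c = 0.0422
sigma = 126278.0269


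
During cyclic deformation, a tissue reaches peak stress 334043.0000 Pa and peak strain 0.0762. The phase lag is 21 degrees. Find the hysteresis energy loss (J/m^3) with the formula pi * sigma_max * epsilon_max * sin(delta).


E_loss = pi * sigma_max * epsilon_max * sin(delta)
delta = 21 deg = 0.3665 rad
sin(delta) = 0.3584
E_loss = pi * 334043.0000 * 0.0762 * 0.3584
E_loss = 28657.3733


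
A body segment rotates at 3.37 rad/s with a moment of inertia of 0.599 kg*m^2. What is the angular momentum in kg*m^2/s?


L = I * omega
L = 0.599 * 3.37
L = 2.0186


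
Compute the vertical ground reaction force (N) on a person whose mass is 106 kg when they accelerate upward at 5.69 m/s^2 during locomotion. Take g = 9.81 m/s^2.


GRF = m * (g + a)
GRF = 106 * (9.81 + 5.69)
GRF = 106 * 15.5000
GRF = 1643.0000


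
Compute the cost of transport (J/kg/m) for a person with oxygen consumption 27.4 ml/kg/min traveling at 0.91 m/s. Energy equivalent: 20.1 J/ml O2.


Power per kg = VO2 * 20.1 / 60
Power per kg = 27.4 * 20.1 / 60 = 9.1790 W/kg
Cost = power_per_kg / speed
Cost = 9.1790 / 0.91
Cost = 10.0868


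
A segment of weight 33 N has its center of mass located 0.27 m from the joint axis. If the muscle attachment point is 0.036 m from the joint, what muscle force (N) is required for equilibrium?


F_muscle = W * d_load / d_muscle
F_muscle = 33 * 0.27 / 0.036
Numerator = 8.9100
F_muscle = 247.5000


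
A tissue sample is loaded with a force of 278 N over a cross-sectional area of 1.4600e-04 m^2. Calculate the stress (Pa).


stress = F / A
stress = 278 / 1.4600e-04
stress = 1.9041e+06


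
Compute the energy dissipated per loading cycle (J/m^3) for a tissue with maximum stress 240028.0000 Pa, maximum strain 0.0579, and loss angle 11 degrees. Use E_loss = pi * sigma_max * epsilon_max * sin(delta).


E_loss = pi * sigma_max * epsilon_max * sin(delta)
delta = 11 deg = 0.1920 rad
sin(delta) = 0.1908
E_loss = pi * 240028.0000 * 0.0579 * 0.1908
E_loss = 8330.8476


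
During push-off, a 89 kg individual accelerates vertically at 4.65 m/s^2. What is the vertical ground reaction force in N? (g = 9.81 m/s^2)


GRF = m * (g + a)
GRF = 89 * (9.81 + 4.65)
GRF = 89 * 14.4600
GRF = 1286.9400


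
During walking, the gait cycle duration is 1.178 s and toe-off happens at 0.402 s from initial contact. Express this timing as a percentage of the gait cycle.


pct = (event_time / cycle_time) * 100
pct = (0.402 / 1.178) * 100
ratio = 0.3413
pct = 34.1256


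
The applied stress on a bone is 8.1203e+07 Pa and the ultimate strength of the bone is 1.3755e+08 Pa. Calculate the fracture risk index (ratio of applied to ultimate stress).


FRI = applied / ultimate
FRI = 8.1203e+07 / 1.3755e+08
FRI = 0.5904


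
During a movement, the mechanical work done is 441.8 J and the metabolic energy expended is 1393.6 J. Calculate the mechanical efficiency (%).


eta = (W_mech / E_meta) * 100
eta = (441.8 / 1393.6) * 100
ratio = 0.3170
eta = 31.7021


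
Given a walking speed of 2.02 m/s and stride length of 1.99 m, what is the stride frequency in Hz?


f = v / stride_length
f = 2.02 / 1.99
f = 1.0151


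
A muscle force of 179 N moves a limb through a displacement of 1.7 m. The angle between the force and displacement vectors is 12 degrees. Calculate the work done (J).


W = F * d * cos(theta)
theta = 12 deg = 0.2094 rad
cos(theta) = 0.9781
W = 179 * 1.7 * 0.9781
W = 297.6503


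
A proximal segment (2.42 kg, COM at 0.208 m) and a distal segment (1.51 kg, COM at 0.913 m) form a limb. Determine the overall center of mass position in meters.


COM = (m1*x1 + m2*x2) / (m1 + m2)
COM = (2.42*0.208 + 1.51*0.913) / (2.42 + 1.51)
Numerator = 1.8820
Denominator = 3.9300
COM = 0.4789


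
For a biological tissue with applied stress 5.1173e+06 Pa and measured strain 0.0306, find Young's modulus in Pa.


E = stress / strain
E = 5.1173e+06 / 0.0306
E = 1.6723e+08


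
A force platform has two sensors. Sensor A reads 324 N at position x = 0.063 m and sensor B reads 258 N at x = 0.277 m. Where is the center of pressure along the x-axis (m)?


COP_x = (F1*x1 + F2*x2) / (F1 + F2)
COP_x = (324*0.063 + 258*0.277) / (324 + 258)
Numerator = 91.8780
Denominator = 582
COP_x = 0.1579


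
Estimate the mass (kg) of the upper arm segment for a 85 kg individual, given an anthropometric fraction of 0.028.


m_segment = body_mass * fraction
m_segment = 85 * 0.028
m_segment = 2.3800


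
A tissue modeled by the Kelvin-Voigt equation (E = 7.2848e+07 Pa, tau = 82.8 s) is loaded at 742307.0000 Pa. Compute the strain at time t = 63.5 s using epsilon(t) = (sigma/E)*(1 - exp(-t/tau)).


epsilon(t) = (sigma/E) * (1 - exp(-t/tau))
sigma/E = 742307.0000 / 7.2848e+07 = 0.0102
exp(-t/tau) = exp(-63.5 / 82.8) = 0.4644
epsilon = 0.0102 * (1 - 0.4644)
epsilon = 0.0055


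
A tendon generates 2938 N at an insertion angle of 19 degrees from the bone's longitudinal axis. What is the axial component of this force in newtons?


F_eff = F_tendon * cos(theta)
theta = 19 deg = 0.3316 rad
cos(theta) = 0.9455
F_eff = 2938 * 0.9455
F_eff = 2777.9336


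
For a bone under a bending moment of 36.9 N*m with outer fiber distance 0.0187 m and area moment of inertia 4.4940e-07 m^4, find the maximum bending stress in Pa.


sigma = M * c / I
sigma = 36.9 * 0.0187 / 4.4940e-07
M * c = 0.6900
sigma = 1.5354e+06


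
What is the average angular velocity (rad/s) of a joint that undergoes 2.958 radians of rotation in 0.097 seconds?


omega = delta_theta / delta_t
omega = 2.958 / 0.097
omega = 30.4948


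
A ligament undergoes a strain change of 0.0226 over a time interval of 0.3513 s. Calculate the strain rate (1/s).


strain_rate = delta_strain / delta_t
strain_rate = 0.0226 / 0.3513
strain_rate = 0.0643


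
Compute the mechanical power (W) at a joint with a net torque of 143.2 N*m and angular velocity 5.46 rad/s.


P = M * omega
P = 143.2 * 5.46
P = 781.8720


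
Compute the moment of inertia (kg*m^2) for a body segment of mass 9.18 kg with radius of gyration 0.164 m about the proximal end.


I = m * k^2
I = 9.18 * 0.164^2
k^2 = 0.0269
I = 0.2469


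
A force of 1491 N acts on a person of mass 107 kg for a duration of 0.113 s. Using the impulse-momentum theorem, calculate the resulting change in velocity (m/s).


J = F * dt = 1491 * 0.113 = 168.4830 N*s
delta_v = J / m
delta_v = 168.4830 / 107
delta_v = 1.5746


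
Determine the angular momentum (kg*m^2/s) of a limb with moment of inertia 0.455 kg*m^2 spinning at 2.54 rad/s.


L = I * omega
L = 0.455 * 2.54
L = 1.1557


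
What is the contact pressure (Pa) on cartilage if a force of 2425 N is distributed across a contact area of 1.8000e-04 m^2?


P = F / A
P = 2425 / 1.8000e-04
P = 1.3472e+07


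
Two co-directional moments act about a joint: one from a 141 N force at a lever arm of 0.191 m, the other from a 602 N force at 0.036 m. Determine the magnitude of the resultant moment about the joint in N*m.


M = F1 * d1 + F2 * d2
M = 141 * 0.191 + 602 * 0.036
M = 26.9310 + 21.6720
M = 48.6030


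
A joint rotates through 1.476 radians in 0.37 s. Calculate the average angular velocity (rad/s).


omega = delta_theta / delta_t
omega = 1.476 / 0.37
omega = 3.9892


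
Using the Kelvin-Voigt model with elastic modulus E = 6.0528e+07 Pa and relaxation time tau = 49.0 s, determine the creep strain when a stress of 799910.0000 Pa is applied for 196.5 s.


epsilon(t) = (sigma/E) * (1 - exp(-t/tau))
sigma/E = 799910.0000 / 6.0528e+07 = 0.0132
exp(-t/tau) = exp(-196.5 / 49.0) = 0.0181
epsilon = 0.0132 * (1 - 0.0181)
epsilon = 0.0130


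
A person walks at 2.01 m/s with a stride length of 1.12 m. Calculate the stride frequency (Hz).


f = v / stride_length
f = 2.01 / 1.12
f = 1.7946


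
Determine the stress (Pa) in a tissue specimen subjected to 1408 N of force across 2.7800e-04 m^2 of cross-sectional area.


stress = F / A
stress = 1408 / 2.7800e-04
stress = 5.0647e+06


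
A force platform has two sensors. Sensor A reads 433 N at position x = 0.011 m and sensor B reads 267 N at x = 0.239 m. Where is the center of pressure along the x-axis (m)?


COP_x = (F1*x1 + F2*x2) / (F1 + F2)
COP_x = (433*0.011 + 267*0.239) / (433 + 267)
Numerator = 68.5760
Denominator = 700
COP_x = 0.0980


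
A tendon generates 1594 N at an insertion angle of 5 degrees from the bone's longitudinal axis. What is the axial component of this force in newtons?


F_eff = F_tendon * cos(theta)
theta = 5 deg = 0.0873 rad
cos(theta) = 0.9962
F_eff = 1594 * 0.9962
F_eff = 1587.9343


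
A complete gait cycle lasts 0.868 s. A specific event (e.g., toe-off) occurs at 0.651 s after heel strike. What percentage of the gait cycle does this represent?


pct = (event_time / cycle_time) * 100
pct = (0.651 / 0.868) * 100
ratio = 0.7500
pct = 75.0000


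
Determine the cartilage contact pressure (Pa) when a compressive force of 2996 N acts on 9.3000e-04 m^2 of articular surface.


P = F / A
P = 2996 / 9.3000e-04
P = 3.2215e+06


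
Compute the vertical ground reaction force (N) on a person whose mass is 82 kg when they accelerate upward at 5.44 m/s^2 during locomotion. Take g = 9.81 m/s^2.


GRF = m * (g + a)
GRF = 82 * (9.81 + 5.44)
GRF = 82 * 15.2500
GRF = 1250.5000


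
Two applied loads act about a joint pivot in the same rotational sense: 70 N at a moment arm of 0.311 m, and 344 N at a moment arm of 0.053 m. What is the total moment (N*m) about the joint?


M = F1 * d1 + F2 * d2
M = 70 * 0.311 + 344 * 0.053
M = 21.7700 + 18.2320
M = 40.0020


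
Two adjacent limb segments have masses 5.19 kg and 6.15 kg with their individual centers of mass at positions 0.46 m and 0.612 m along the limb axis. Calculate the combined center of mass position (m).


COM = (m1*x1 + m2*x2) / (m1 + m2)
COM = (5.19*0.46 + 6.15*0.612) / (5.19 + 6.15)
Numerator = 6.1512
Denominator = 11.3400
COM = 0.5424


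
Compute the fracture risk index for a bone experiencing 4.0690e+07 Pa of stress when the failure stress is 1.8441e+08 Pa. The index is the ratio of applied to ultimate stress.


FRI = applied / ultimate
FRI = 4.0690e+07 / 1.8441e+08
FRI = 0.2206


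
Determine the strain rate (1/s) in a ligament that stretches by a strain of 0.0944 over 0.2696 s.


strain_rate = delta_strain / delta_t
strain_rate = 0.0944 / 0.2696
strain_rate = 0.3501


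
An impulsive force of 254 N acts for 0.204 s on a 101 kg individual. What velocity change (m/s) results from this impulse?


J = F * dt = 254 * 0.204 = 51.8160 N*s
delta_v = J / m
delta_v = 51.8160 / 101
delta_v = 0.5130


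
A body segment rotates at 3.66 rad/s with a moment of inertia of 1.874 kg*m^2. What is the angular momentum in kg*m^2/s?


L = I * omega
L = 1.874 * 3.66
L = 6.8588


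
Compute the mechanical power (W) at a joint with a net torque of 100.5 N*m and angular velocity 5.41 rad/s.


P = M * omega
P = 100.5 * 5.41
P = 543.7050


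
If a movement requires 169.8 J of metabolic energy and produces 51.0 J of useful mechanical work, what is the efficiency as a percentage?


eta = (W_mech / E_meta) * 100
eta = (51.0 / 169.8) * 100
ratio = 0.3004
eta = 30.0353


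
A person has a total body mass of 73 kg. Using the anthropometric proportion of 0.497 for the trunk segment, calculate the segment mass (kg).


m_segment = body_mass * fraction
m_segment = 73 * 0.497
m_segment = 36.2810


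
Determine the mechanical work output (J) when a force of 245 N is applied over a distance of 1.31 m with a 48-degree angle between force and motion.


W = F * d * cos(theta)
theta = 48 deg = 0.8378 rad
cos(theta) = 0.6691
W = 245 * 1.31 * 0.6691
W = 214.7575


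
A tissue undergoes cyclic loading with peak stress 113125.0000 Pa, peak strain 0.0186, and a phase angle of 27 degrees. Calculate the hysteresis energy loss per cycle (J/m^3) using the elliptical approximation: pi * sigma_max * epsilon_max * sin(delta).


E_loss = pi * sigma_max * epsilon_max * sin(delta)
delta = 27 deg = 0.4712 rad
sin(delta) = 0.4540
E_loss = pi * 113125.0000 * 0.0186 * 0.4540
E_loss = 3001.0151


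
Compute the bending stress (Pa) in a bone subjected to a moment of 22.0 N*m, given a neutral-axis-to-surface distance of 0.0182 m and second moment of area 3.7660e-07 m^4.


sigma = M * c / I
sigma = 22.0 * 0.0182 / 3.7660e-07
M * c = 0.4004
sigma = 1.0632e+06


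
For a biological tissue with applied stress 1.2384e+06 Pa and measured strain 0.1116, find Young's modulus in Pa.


E = stress / strain
E = 1.2384e+06 / 0.1116
E = 1.1097e+07


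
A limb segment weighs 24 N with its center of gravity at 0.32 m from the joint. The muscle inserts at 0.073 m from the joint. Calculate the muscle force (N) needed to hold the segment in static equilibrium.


F_muscle = W * d_load / d_muscle
F_muscle = 24 * 0.32 / 0.073
Numerator = 7.6800
F_muscle = 105.2055


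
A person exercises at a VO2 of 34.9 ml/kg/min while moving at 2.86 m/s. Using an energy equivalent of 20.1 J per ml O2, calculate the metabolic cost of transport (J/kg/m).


Power per kg = VO2 * 20.1 / 60
Power per kg = 34.9 * 20.1 / 60 = 11.6915 W/kg
Cost = power_per_kg / speed
Cost = 11.6915 / 2.86
Cost = 4.0879


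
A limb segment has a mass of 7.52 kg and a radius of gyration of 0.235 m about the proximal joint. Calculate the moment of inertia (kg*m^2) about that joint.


I = m * k^2
I = 7.52 * 0.235^2
k^2 = 0.0552
I = 0.4153


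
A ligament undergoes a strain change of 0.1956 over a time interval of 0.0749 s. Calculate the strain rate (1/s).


strain_rate = delta_strain / delta_t
strain_rate = 0.1956 / 0.0749
strain_rate = 2.6115


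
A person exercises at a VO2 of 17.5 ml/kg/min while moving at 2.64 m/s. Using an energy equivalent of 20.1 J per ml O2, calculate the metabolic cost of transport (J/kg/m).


Power per kg = VO2 * 20.1 / 60
Power per kg = 17.5 * 20.1 / 60 = 5.8625 W/kg
Cost = power_per_kg / speed
Cost = 5.8625 / 2.64
Cost = 2.2206


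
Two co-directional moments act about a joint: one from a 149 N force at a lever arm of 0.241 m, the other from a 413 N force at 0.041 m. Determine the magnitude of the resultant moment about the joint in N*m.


M = F1 * d1 + F2 * d2
M = 149 * 0.241 + 413 * 0.041
M = 35.9090 + 16.9330
M = 52.8420


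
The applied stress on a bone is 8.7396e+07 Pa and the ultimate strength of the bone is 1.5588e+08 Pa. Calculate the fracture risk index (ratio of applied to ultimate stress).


FRI = applied / ultimate
FRI = 8.7396e+07 / 1.5588e+08
FRI = 0.5607


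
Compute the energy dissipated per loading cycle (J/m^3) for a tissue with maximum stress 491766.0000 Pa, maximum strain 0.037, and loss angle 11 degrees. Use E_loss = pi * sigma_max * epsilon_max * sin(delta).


E_loss = pi * sigma_max * epsilon_max * sin(delta)
delta = 11 deg = 0.1920 rad
sin(delta) = 0.1908
E_loss = pi * 491766.0000 * 0.037 * 0.1908
E_loss = 10907.0911


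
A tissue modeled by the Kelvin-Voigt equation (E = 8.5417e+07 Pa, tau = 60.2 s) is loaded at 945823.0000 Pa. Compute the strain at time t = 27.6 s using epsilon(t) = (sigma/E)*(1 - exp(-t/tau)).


epsilon(t) = (sigma/E) * (1 - exp(-t/tau))
sigma/E = 945823.0000 / 8.5417e+07 = 0.0111
exp(-t/tau) = exp(-27.6 / 60.2) = 0.6322
epsilon = 0.0111 * (1 - 0.6322)
epsilon = 0.0041


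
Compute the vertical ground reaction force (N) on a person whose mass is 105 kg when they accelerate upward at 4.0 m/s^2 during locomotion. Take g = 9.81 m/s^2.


GRF = m * (g + a)
GRF = 105 * (9.81 + 4.0)
GRF = 105 * 13.8100
GRF = 1450.0500


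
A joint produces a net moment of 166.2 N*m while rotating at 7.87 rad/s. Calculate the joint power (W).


P = M * omega
P = 166.2 * 7.87
P = 1307.9940


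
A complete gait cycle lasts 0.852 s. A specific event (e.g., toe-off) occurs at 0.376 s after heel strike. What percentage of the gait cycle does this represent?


pct = (event_time / cycle_time) * 100
pct = (0.376 / 0.852) * 100
ratio = 0.4413
pct = 44.1315


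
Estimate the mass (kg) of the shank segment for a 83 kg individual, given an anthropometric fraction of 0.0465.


m_segment = body_mass * fraction
m_segment = 83 * 0.0465
m_segment = 3.8595


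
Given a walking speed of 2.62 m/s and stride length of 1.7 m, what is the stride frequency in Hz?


f = v / stride_length
f = 2.62 / 1.7
f = 1.5412


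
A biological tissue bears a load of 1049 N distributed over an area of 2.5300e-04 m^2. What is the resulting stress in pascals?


stress = F / A
stress = 1049 / 2.5300e-04
stress = 4.1462e+06


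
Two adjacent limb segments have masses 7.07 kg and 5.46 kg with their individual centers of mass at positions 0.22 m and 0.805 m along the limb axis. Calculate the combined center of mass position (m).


COM = (m1*x1 + m2*x2) / (m1 + m2)
COM = (7.07*0.22 + 5.46*0.805) / (7.07 + 5.46)
Numerator = 5.9507
Denominator = 12.5300
COM = 0.4749


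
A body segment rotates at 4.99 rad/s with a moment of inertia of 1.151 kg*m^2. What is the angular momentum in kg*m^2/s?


L = I * omega
L = 1.151 * 4.99
L = 5.7435


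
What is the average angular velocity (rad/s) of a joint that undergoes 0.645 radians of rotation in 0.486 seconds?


omega = delta_theta / delta_t
omega = 0.645 / 0.486
omega = 1.3272


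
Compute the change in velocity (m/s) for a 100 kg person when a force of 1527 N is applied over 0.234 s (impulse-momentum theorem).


J = F * dt = 1527 * 0.234 = 357.3180 N*s
delta_v = J / m
delta_v = 357.3180 / 100
delta_v = 3.5732


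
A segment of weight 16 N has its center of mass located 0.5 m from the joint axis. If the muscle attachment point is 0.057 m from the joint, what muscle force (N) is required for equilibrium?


F_muscle = W * d_load / d_muscle
F_muscle = 16 * 0.5 / 0.057
Numerator = 8.0000
F_muscle = 140.3509


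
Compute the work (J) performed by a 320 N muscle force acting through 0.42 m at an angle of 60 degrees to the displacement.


W = F * d * cos(theta)
theta = 60 deg = 1.0472 rad
cos(theta) = 0.5000
W = 320 * 0.42 * 0.5000
W = 67.2000


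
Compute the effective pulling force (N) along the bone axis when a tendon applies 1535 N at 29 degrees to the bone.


F_eff = F_tendon * cos(theta)
theta = 29 deg = 0.5061 rad
cos(theta) = 0.8746
F_eff = 1535 * 0.8746
F_eff = 1342.5413


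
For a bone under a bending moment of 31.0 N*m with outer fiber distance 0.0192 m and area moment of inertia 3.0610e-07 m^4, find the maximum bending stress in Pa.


sigma = M * c / I
sigma = 31.0 * 0.0192 / 3.0610e-07
M * c = 0.5952
sigma = 1.9445e+06


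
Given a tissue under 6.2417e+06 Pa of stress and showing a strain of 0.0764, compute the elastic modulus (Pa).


E = stress / strain
E = 6.2417e+06 / 0.0764
E = 8.1698e+07


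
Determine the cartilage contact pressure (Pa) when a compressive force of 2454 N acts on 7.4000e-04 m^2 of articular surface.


P = F / A
P = 2454 / 7.4000e-04
P = 3.3162e+06


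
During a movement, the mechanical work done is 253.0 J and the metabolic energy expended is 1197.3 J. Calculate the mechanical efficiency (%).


eta = (W_mech / E_meta) * 100
eta = (253.0 / 1197.3) * 100
ratio = 0.2113
eta = 21.1309


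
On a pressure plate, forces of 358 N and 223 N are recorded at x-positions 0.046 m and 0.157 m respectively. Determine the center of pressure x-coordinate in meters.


COP_x = (F1*x1 + F2*x2) / (F1 + F2)
COP_x = (358*0.046 + 223*0.157) / (358 + 223)
Numerator = 51.4790
Denominator = 581
COP_x = 0.0886


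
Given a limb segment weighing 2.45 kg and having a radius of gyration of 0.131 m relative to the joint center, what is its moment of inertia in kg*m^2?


I = m * k^2
I = 2.45 * 0.131^2
k^2 = 0.0172
I = 0.0420


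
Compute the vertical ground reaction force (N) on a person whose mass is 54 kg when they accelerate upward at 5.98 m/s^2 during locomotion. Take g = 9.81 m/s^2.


GRF = m * (g + a)
GRF = 54 * (9.81 + 5.98)
GRF = 54 * 15.7900
GRF = 852.6600


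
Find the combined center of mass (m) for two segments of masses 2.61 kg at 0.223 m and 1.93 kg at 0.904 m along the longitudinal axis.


COM = (m1*x1 + m2*x2) / (m1 + m2)
COM = (2.61*0.223 + 1.93*0.904) / (2.61 + 1.93)
Numerator = 2.3268
Denominator = 4.5400
COM = 0.5125


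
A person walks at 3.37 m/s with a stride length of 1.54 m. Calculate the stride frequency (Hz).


f = v / stride_length
f = 3.37 / 1.54
f = 2.1883


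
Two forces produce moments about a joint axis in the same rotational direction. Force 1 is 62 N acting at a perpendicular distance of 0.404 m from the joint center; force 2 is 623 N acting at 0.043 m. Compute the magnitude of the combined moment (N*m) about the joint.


M = F1 * d1 + F2 * d2
M = 62 * 0.404 + 623 * 0.043
M = 25.0480 + 26.7890
M = 51.8370


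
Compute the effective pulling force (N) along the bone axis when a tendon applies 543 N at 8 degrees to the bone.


F_eff = F_tendon * cos(theta)
theta = 8 deg = 0.1396 rad
cos(theta) = 0.9903
F_eff = 543 * 0.9903
F_eff = 537.7156


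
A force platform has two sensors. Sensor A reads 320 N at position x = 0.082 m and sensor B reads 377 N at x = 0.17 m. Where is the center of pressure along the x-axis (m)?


COP_x = (F1*x1 + F2*x2) / (F1 + F2)
COP_x = (320*0.082 + 377*0.17) / (320 + 377)
Numerator = 90.3300
Denominator = 697
COP_x = 0.1296


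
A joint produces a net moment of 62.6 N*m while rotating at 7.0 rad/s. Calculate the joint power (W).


P = M * omega
P = 62.6 * 7.0
P = 438.2000


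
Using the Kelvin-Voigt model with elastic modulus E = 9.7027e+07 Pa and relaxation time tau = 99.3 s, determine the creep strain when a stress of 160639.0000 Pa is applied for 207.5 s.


epsilon(t) = (sigma/E) * (1 - exp(-t/tau))
sigma/E = 160639.0000 / 9.7027e+07 = 0.0017
exp(-t/tau) = exp(-207.5 / 99.3) = 0.1237
epsilon = 0.0017 * (1 - 0.1237)
epsilon = 0.0015


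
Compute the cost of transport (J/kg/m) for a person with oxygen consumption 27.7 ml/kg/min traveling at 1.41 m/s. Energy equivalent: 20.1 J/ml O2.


Power per kg = VO2 * 20.1 / 60
Power per kg = 27.7 * 20.1 / 60 = 9.2795 W/kg
Cost = power_per_kg / speed
Cost = 9.2795 / 1.41
Cost = 6.5812


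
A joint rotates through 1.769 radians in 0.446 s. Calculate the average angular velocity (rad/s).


omega = delta_theta / delta_t
omega = 1.769 / 0.446
omega = 3.9664


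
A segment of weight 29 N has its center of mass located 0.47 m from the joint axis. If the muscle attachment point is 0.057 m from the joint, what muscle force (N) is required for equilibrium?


F_muscle = W * d_load / d_muscle
F_muscle = 29 * 0.47 / 0.057
Numerator = 13.6300
F_muscle = 239.1228


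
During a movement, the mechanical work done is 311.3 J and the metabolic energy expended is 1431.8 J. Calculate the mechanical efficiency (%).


eta = (W_mech / E_meta) * 100
eta = (311.3 / 1431.8) * 100
ratio = 0.2174
eta = 21.7419


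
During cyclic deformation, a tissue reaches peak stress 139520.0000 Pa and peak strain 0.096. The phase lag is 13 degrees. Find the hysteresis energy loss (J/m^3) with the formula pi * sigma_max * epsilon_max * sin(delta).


E_loss = pi * sigma_max * epsilon_max * sin(delta)
delta = 13 deg = 0.2269 rad
sin(delta) = 0.2250
E_loss = pi * 139520.0000 * 0.096 * 0.2250
E_loss = 9465.5446


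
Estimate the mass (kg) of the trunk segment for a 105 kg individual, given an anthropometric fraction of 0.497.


m_segment = body_mass * fraction
m_segment = 105 * 0.497
m_segment = 52.1850


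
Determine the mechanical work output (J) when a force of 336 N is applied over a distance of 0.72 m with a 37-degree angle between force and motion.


W = F * d * cos(theta)
theta = 37 deg = 0.6458 rad
cos(theta) = 0.7986
W = 336 * 0.72 * 0.7986
W = 193.2059


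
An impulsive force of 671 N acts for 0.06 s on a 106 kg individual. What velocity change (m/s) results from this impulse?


J = F * dt = 671 * 0.06 = 40.2600 N*s
delta_v = J / m
delta_v = 40.2600 / 106
delta_v = 0.3798


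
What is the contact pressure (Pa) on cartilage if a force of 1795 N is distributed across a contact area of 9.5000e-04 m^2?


P = F / A
P = 1795 / 9.5000e-04
P = 1.8895e+06
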